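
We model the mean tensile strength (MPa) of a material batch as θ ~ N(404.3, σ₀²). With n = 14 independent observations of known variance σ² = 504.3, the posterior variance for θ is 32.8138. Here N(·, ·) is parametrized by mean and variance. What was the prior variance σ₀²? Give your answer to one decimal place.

For the Normal–Normal model with known σ², precisions add: τ_n = τ₀ + n/σ².
So 1/σ₀² = 1/32.8138 − 14/504.3 = 0.030475 − 0.027761 = 0.002714.
Hence σ₀² = 1/0.002714 ≈ 368.5.

σ₀² = 368.5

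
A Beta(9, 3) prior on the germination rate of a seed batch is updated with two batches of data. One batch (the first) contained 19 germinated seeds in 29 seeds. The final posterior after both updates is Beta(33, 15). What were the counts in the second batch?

Because Beta–binomial updating is additive in the counts, the combined data contributed (α_post−α_prior, β_post−β_prior) successes and failures.
Total across both batches: 33−9=24 germinated seeds, 15−3=12 non-germinating seeds.
Subtract the first batch: 24−19=5 germinated seeds and 12−10=2 non-germinating seeds.

5 germinated seeds and 2 non-germinating seeds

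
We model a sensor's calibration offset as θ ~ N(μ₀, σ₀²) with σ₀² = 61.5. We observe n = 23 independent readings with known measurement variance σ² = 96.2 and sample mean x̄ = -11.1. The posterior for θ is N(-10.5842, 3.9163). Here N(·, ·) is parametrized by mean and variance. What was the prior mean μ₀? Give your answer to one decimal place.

The posterior mean is a precision-weighted average: μ_n = (τ₀μ₀ + τ_data·x̄)/(τ₀+τ_data), with τ₀=1/σ₀² and τ_data=n/σ².
Here τ₀ = 1/61.5 = 0.016260 and τ_data = 23/96.2 = 0.239085, so τ_n = 0.255345.
Rearranging for μ₀: μ₀ = (μ_n·τ_n − τ_data·x̄)/τ₀ = (-10.5842·0.255345 − 0.239085·-11.1) / 0.016260 = -0.048779/0.016260 ≈ -3.0.

μ₀ = -3.0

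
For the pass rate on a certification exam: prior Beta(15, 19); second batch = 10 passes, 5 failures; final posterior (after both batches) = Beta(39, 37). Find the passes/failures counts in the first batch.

Because Beta–binomial updating is additive in the counts, the combined data contributed (α_post−α_prior, β_post−β_prior) successes and failures.
Total across both batches: 39−15=24 passes, 37−19=18 failures.
Subtract the second batch: 24−10=14 passes and 18−5=13 failures.

14 passes and 13 failures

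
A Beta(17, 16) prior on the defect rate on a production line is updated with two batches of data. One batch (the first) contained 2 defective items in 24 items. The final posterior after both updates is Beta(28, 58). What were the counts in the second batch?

Sequential conjugate updates are equivalent to a single update on the pooled data, so total successes = posterior α − prior α and total failures = posterior β − prior β.
Total across both batches: 28−17=11 defective items, 58−16=42 good items.
Subtract the first batch: 11−2=9 defective items and 42−22=20 good items.

9 defective items and 20 good items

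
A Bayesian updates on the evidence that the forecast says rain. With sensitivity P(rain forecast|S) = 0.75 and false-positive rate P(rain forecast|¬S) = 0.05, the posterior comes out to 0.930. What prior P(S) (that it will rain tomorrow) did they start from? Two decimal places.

In odds form, posterior odds = prior odds × likelihood ratio, so prior odds = posterior odds ÷ LR.
Posterior odds = 0.930/(1−0.930) = 13.2857. LR = 0.75/0.05 = 15.0000.
Prior odds = 13.2857/15.0000 = 0.8857, so P(S) = 0.8857/(1+0.8857) ≈ 0.47.

P(S) = 0.47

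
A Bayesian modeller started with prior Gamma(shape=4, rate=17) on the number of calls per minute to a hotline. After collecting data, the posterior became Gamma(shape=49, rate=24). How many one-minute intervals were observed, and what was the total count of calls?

n = 7 one-minute intervals with total 45 calls

A Gamma(α, β) prior (rate parametrization) on a Poisson rate with n observations summing to S gives posterior Gamma(α+S, β+n).
Matching: Σxᵢ = 49 − 4 = 45 and n = 24 − 17 = 7.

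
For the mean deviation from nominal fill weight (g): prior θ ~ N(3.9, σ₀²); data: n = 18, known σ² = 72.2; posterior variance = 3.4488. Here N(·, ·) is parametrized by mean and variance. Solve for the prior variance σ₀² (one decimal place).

For the Normal–Normal model with known σ², precisions add: τ_n = τ₀ + n/σ².
So 1/σ₀² = 1/3.4488 − 18/72.2 = 0.289956 − 0.249307 = 0.040649.
Hence σ₀² = 1/0.040649 ≈ 24.6.

σ₀² = 24.6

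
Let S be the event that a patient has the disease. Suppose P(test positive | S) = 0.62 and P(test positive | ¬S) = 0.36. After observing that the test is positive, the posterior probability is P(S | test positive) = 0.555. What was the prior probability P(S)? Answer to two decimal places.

In odds form, posterior odds = prior odds × likelihood ratio, so prior odds = posterior odds ÷ LR.
Posterior odds = 0.555/(1−0.555) = 1.2472. LR = 0.62/0.36 = 1.7222.
Prior odds = 1.2472/1.7222 = 0.7242, so P(S) = 0.7242/(1+0.7242) ≈ 0.42.

P(S) = 0.42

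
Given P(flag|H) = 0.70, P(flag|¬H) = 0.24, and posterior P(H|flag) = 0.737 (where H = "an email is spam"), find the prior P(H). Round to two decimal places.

P(H) = 0.49

Bayes' rule in odds form gives O(H|E) = O(H)·[P(E|H)/P(E|¬H)], hence O(H) = O(H|E)/LR.
Posterior odds = 0.737/(1−0.737) = 2.8023. LR = 0.70/0.24 = 2.9167.
Prior odds = 2.8023/2.9167 = 0.9608, so P(H) = 0.9608/(1+0.9608) ≈ 0.49.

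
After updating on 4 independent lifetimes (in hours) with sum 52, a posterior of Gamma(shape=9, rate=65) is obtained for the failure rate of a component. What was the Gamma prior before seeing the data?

Gamma(shape=5, rate=13)

For an exponential likelihood with a Gamma(α, β) prior on the rate, n observations with total T give posterior Gamma(α+n, β+T).
So α = 9 − 4 = 5 and β = 65 − 52 = 13.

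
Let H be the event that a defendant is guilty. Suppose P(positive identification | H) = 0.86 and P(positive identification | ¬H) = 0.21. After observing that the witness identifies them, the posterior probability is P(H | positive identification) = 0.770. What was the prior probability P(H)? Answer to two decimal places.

In odds form, posterior odds = prior odds × likelihood ratio, so prior odds = posterior odds ÷ LR.
Posterior odds = 0.770/(1−0.770) = 3.3478. LR = 0.86/0.21 = 4.0952.
Prior odds = 3.3478/4.0952 = 0.8175, so P(H) = 0.8175/(1+0.8175) ≈ 0.45.

P(H) = 0.45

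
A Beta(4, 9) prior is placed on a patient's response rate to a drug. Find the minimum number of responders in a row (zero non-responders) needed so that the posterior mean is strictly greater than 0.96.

k = 213

After k responders and 0 non-responders the posterior is Beta(4+k, 9), with mean (4+k)/(4+9+k).
Set (4+k)/(13+k) > 0.96 and solve: k > (0.96·13 − 4)/(1 − 0.96) = 212.000.
The smallest integer exceeding 212.000 is 213.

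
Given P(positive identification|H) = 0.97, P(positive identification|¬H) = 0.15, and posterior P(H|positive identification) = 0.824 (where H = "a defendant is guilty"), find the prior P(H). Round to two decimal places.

P(H) = 0.42

Bayes' rule in odds form gives O(H|E) = O(H)·[P(E|H)/P(E|¬H)], hence O(H) = O(H|E)/LR.
Posterior odds = 0.824/(1−0.824) = 4.6818. LR = 0.97/0.15 = 6.4667.
Prior odds = 4.6818/6.4667 = 0.7240, so P(H) = 0.7240/(1+0.7240) ≈ 0.42.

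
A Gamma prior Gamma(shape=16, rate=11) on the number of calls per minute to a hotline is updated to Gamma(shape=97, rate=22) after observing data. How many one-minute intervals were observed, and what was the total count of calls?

n = 11 one-minute intervals with total 81 calls

A Gamma(α, β) prior (rate parametrization) on a Poisson rate with n observations summing to S gives posterior Gamma(α+S, β+n).
Matching: Σxᵢ = 97 − 16 = 81 and n = 22 − 11 = 11.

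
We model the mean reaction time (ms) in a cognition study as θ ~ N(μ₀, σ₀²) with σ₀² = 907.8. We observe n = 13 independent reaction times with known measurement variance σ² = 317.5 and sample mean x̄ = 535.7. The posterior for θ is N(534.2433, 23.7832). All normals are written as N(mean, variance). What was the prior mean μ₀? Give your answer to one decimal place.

The posterior mean is a precision-weighted average: μ_n = (τ₀μ₀ + τ_data·x̄)/(τ₀+τ_data), with τ₀=1/σ₀² and τ_data=n/σ².
Here τ₀ = 1/907.8 = 0.001102 and τ_data = 13/317.5 = 0.040945, so τ_n = 0.042047.
Rearranging for μ₀: μ₀ = (μ_n·τ_n − τ_data·x̄)/τ₀ = (534.2433·0.042047 − 0.040945·535.7) / 0.001102 = 0.529092/0.001102 ≈ 480.1.

μ₀ = 480.1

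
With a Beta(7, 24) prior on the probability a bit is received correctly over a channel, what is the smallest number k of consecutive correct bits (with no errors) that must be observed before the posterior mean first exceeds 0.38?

k = 8

After k correct bits and 0 errors the posterior is Beta(7+k, 24), with mean (7+k)/(7+24+k).
Set (7+k)/(31+k) > 0.38 and solve: k > (0.38·31 − 7)/(1 − 0.38) = 7.710.
The smallest integer exceeding 7.710 is 8, and checking k=8: (15)/(39) = 0.3846 > 0.38.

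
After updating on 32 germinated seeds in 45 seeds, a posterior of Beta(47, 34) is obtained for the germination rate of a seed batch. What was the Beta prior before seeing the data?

A Beta(a, b) prior with s successes and f failures in binomial data gives a Beta(a+s, b+f) posterior.
Subtract the data counts: 47−32=15, 34−13=21.

Beta(15, 21)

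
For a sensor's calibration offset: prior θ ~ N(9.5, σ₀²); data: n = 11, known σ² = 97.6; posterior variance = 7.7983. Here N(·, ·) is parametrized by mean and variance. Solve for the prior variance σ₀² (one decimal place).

For the Normal–Normal model with known σ², precisions add: τ_n = τ₀ + n/σ².
So 1/σ₀² = 1/7.7983 − 11/97.6 = 0.128233 − 0.112705 = 0.015528.
Hence σ₀² = 1/0.015528 ≈ 64.4.

σ₀² = 64.4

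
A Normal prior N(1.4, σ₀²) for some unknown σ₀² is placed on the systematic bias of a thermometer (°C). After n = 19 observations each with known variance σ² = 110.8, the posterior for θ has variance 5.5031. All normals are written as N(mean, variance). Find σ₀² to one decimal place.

σ₀² = 97.7

For the Normal–Normal model with known σ², precisions add: τ_n = τ₀ + n/σ².
So 1/σ₀² = 1/5.5031 − 19/110.8 = 0.181716 − 0.171480 = 0.010236.
Hence σ₀² = 1/0.010236 ≈ 97.7.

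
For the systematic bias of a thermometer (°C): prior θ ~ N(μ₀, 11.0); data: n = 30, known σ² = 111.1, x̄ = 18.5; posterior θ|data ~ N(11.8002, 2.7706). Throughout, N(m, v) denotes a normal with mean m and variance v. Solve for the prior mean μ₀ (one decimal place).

With known observation variance, the Normal–Normal posterior has precision τ_n = τ₀ + n/σ² and mean μ_n = (τ₀μ₀ + (n/σ²)x̄)/τ_n.
Here τ₀ = 1/11.0 = 0.090909 and τ_data = 30/111.1 = 0.270027, so τ_n = 0.360936.
Rearranging for μ₀: μ₀ = (μ_n·τ_n − τ_data·x̄)/τ₀ = (11.8002·0.360936 − 0.270027·18.5) / 0.090909 = -0.736383/0.090909 ≈ -8.1.

μ₀ = -8.1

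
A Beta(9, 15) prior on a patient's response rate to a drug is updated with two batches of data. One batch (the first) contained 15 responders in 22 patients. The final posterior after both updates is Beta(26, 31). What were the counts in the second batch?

Because Beta–binomial updating is additive in the counts, the combined data contributed (α_post−α_prior, β_post−β_prior) successes and failures.
Total across both batches: 26−9=17 responders, 31−15=16 non-responders.
Subtract the first batch: 17−15=2 responders and 16−7=9 non-responders.

2 responders and 9 non-responders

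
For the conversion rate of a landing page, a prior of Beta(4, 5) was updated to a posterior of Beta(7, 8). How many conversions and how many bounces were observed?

3 conversions and 3 bounces

A Beta(a, b) prior with s successes and f failures in binomial data gives a Beta(a+s, b+f) posterior.
So s = 7 − 4 = 3 and f = 8 − 5 = 3.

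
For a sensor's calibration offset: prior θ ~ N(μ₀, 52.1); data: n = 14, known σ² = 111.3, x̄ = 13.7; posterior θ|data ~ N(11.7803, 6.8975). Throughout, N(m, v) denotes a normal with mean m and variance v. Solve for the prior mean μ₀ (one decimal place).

The posterior mean is a precision-weighted average: μ_n = (τ₀μ₀ + τ_data·x̄)/(τ₀+τ_data), with τ₀=1/σ₀² and τ_data=n/σ².
Here τ₀ = 1/52.1 = 0.019194 and τ_data = 14/111.3 = 0.125786, so τ_n = 0.144980.
Rearranging for μ₀: μ₀ = (μ_n·τ_n − τ_data·x̄)/τ₀ = (11.7803·0.144980 − 0.125786·13.7) / 0.019194 = -0.015360/0.019194 ≈ -0.8.

μ₀ = -0.8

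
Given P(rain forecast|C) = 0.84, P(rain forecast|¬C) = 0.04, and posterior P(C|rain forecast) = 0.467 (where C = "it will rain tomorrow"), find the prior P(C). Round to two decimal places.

P(C) = 0.04

In odds form, posterior odds = prior odds × likelihood ratio, so prior odds = posterior odds ÷ LR.
Posterior odds = 0.467/(1−0.467) = 0.8762. LR = 0.84/0.04 = 21.0000.
Prior odds = 0.8762/21.0000 = 0.0417, so P(C) = 0.0417/(1+0.0417) ≈ 0.04.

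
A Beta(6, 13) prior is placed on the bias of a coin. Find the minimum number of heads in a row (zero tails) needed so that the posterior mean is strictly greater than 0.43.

k = 4

After k heads and 0 tails the posterior is Beta(6+k, 13), with mean (6+k)/(6+13+k).
Set (6+k)/(19+k) > 0.43 and solve: k > (0.43·19 − 6)/(1 − 0.43) = 3.807.
The smallest integer exceeding 3.807 is 4, and checking k=4: (10)/(23) = 0.4348 > 0.43.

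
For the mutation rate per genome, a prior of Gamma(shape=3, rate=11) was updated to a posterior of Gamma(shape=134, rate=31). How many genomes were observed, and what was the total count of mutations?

n = 20 genomes with total 131 mutations

Gamma–Poisson conjugacy: posterior shape = α + Σxᵢ, posterior rate = β + n.
Matching: Σxᵢ = 134 − 3 = 131 and n = 31 − 11 = 20.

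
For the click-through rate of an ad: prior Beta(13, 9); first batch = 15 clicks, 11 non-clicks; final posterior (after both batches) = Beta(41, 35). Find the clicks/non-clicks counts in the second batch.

Because Beta–binomial updating is additive in the counts, the combined data contributed (α_post−α_prior, β_post−β_prior) successes and failures.
Total across both batches: 41−13=28 clicks, 35−9=26 non-clicks.
Subtract the first batch: 28−15=13 clicks and 26−11=15 non-clicks.

13 clicks and 15 non-clicks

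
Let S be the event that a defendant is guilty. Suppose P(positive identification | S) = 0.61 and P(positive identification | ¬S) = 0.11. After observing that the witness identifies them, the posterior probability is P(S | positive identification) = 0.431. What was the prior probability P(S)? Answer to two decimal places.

P(S) = 0.12

Bayes' rule in odds form gives O(S|E) = O(S)·[P(E|S)/P(E|¬S)], hence O(S) = O(S|E)/LR.
Posterior odds = 0.431/(1−0.431) = 0.7575. LR = 0.61/0.11 = 5.5455.
Prior odds = 0.7575/5.5455 = 0.1366, so P(S) = 0.1366/(1+0.1366) ≈ 0.12.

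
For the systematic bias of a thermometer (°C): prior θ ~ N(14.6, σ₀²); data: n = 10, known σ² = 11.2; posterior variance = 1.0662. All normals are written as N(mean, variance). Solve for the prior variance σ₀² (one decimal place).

For the Normal–Normal model with known σ², precisions add: τ_n = τ₀ + n/σ².
So 1/σ₀² = 1/1.0662 − 10/11.2 = 0.937910 − 0.892857 = 0.045053.
Hence σ₀² = 1/0.045053 ≈ 22.2.

σ₀² = 22.2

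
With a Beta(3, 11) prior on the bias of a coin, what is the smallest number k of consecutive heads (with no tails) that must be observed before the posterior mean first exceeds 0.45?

After k heads and 0 tails the posterior is Beta(3+k, 11), with mean (3+k)/(3+11+k).
Set (3+k)/(14+k) > 0.45 and solve: k > (0.45·14 − 3)/(1 − 0.45) = 6.000.
The smallest integer exceeding 6.000 is 7.

k = 7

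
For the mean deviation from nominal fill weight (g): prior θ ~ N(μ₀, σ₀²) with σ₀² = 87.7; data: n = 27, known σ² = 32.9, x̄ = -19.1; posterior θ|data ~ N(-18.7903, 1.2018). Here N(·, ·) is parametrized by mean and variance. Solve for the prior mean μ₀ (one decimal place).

The posterior mean is a precision-weighted average: μ_n = (τ₀μ₀ + τ_data·x̄)/(τ₀+τ_data), with τ₀=1/σ₀² and τ_data=n/σ².
Here τ₀ = 1/87.7 = 0.011403 and τ_data = 27/32.9 = 0.820669, so τ_n = 0.832072.
Rearranging for μ₀: μ₀ = (μ_n·τ_n − τ_data·x̄)/τ₀ = (-18.7903·0.832072 − 0.820669·-19.1) / 0.011403 = 0.039895/0.011403 ≈ 3.5.

μ₀ = 3.5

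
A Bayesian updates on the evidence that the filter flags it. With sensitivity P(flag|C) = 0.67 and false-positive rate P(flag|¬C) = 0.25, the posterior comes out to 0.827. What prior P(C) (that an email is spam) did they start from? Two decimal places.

Bayes' rule in odds form gives O(C|E) = O(C)·[P(E|C)/P(E|¬C)], hence O(C) = O(C|E)/LR.
Posterior odds = 0.827/(1−0.827) = 4.7803. LR = 0.67/0.25 = 2.6800.
Prior odds = 4.7803/2.6800 = 1.7837, so P(C) = 1.7837/(1+1.7837) ≈ 0.64.

P(C) = 0.64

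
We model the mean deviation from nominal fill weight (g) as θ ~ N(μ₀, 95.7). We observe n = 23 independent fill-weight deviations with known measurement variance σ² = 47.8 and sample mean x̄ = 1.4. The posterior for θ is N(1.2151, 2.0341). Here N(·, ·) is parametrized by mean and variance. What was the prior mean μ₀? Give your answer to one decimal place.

With known observation variance, the Normal–Normal posterior has precision τ_n = τ₀ + n/σ² and mean μ_n = (τ₀μ₀ + (n/σ²)x̄)/τ_n.
Here τ₀ = 1/95.7 = 0.010449 and τ_data = 23/47.8 = 0.481172, so τ_n = 0.491621.
Rearranging for μ₀: μ₀ = (μ_n·τ_n − τ_data·x̄)/τ₀ = (1.2151·0.491621 − 0.481172·1.4) / 0.010449 = -0.076272/0.010449 ≈ -7.3.

μ₀ = -7.3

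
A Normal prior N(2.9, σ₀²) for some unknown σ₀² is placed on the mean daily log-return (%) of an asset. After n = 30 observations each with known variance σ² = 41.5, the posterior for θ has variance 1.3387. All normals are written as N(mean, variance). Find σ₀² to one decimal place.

For the Normal–Normal model with known σ², precisions add: τ_n = τ₀ + n/σ².
So 1/σ₀² = 1/1.3387 − 30/41.5 = 0.746993 − 0.722892 = 0.024101.
Hence σ₀² = 1/0.024101 ≈ 41.5.

σ₀² = 41.5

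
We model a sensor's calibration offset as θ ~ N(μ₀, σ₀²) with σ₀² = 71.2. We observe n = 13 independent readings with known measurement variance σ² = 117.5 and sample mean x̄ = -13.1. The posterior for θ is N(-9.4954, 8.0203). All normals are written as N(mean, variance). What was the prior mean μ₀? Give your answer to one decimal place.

μ₀ = 18.9

The posterior mean is a precision-weighted average: μ_n = (τ₀μ₀ + τ_data·x̄)/(τ₀+τ_data), with τ₀=1/σ₀² and τ_data=n/σ².
Here τ₀ = 1/71.2 = 0.014045 and τ_data = 13/117.5 = 0.110638, so τ_n = 0.124683.
Rearranging for μ₀: μ₀ = (μ_n·τ_n − τ_data·x̄)/τ₀ = (-9.4954·0.124683 − 0.110638·-13.1) / 0.014045 = 0.265443/0.014045 ≈ 18.9.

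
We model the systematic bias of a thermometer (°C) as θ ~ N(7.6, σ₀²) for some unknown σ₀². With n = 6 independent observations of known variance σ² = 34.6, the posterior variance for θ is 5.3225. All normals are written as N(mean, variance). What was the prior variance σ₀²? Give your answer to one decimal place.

σ₀² = 69.1

Posterior precision equals prior precision plus data precision: 1/σ_n² = 1/σ₀² + n/σ².
So 1/σ₀² = 1/5.3225 − 6/34.6 = 0.187882 − 0.173410 = 0.014472.
Hence σ₀² = 1/0.014472 ≈ 69.1.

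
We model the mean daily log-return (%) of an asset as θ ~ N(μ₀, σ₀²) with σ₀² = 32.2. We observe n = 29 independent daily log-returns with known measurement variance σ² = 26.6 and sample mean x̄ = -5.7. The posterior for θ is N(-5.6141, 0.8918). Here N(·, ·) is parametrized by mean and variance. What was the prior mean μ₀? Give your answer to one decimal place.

μ₀ = -2.6

With known observation variance, the Normal–Normal posterior has precision τ_n = τ₀ + n/σ² and mean μ_n = (τ₀μ₀ + (n/σ²)x̄)/τ_n.
Here τ₀ = 1/32.2 = 0.031056 and τ_data = 29/26.6 = 1.090226, so τ_n = 1.121282.
Rearranging for μ₀: μ₀ = (μ_n·τ_n − τ_data·x̄)/τ₀ = (-5.6141·1.121282 − 1.090226·-5.7) / 0.031056 = -0.080701/0.031056 ≈ -2.6.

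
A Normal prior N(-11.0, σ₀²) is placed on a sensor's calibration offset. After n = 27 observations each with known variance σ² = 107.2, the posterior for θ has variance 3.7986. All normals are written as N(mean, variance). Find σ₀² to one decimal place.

Posterior precision equals prior precision plus data precision: 1/σ_n² = 1/σ₀² + n/σ².
So 1/σ₀² = 1/3.7986 − 27/107.2 = 0.263255 − 0.251866 = 0.011389.
Hence σ₀² = 1/0.011389 ≈ 87.8.

σ₀² = 87.8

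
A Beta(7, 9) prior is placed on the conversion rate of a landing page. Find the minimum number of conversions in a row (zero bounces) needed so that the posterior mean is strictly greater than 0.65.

k = 10

After k conversions and 0 bounces the posterior is Beta(7+k, 9), with mean (7+k)/(7+9+k).
Set (7+k)/(16+k) > 0.65 and solve: k > (0.65·16 − 7)/(1 − 0.65) = 9.714.
The smallest integer exceeding 9.714 is 10.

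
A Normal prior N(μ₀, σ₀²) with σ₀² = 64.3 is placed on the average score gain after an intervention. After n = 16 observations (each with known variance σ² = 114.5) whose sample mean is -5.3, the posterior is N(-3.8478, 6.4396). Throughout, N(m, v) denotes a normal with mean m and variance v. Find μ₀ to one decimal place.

The posterior mean is a precision-weighted average: μ_n = (τ₀μ₀ + τ_data·x̄)/(τ₀+τ_data), with τ₀=1/σ₀² and τ_data=n/σ².
Here τ₀ = 1/64.3 = 0.015552 and τ_data = 16/114.5 = 0.139738, so τ_n = 0.155290.
Rearranging for μ₀: μ₀ = (μ_n·τ_n − τ_data·x̄)/τ₀ = (-3.8478·0.155290 − 0.139738·-5.3) / 0.015552 = 0.143087/0.015552 ≈ 9.2.

μ₀ = 9.2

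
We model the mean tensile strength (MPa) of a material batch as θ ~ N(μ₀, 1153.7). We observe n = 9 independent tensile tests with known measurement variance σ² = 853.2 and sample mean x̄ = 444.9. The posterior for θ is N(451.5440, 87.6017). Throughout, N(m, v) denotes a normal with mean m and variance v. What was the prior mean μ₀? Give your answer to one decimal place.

μ₀ = 532.4

With known observation variance, the Normal–Normal posterior has precision τ_n = τ₀ + n/σ² and mean μ_n = (τ₀μ₀ + (n/σ²)x̄)/τ_n.
Here τ₀ = 1/1153.7 = 0.000867 and τ_data = 9/853.2 = 0.010549, so τ_n = 0.011416.
Rearranging for μ₀: μ₀ = (μ_n·τ_n − τ_data·x̄)/τ₀ = (451.5440·0.011416 − 0.010549·444.9) / 0.000867 = 0.461576/0.000867 ≈ 532.4.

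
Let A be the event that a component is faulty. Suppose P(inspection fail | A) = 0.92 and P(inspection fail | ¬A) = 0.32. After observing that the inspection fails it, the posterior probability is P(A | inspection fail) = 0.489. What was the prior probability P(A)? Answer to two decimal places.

Bayes' rule in odds form gives O(A|E) = O(A)·[P(E|A)/P(E|¬A)], hence O(A) = O(A|E)/LR.
Posterior odds = 0.489/(1−0.489) = 0.9569. LR = 0.92/0.32 = 2.8750.
Prior odds = 0.9569/2.8750 = 0.3328, so P(A) = 0.3328/(1+0.3328) ≈ 0.25.

P(A) = 0.25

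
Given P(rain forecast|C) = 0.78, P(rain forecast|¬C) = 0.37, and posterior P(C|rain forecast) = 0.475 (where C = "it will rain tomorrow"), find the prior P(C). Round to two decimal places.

In odds form, posterior odds = prior odds × likelihood ratio, so prior odds = posterior odds ÷ LR.
Posterior odds = 0.475/(1−0.475) = 0.9048. LR = 0.78/0.37 = 2.1081.
Prior odds = 0.9048/2.1081 = 0.4292, so P(C) = 0.4292/(1+0.4292) ≈ 0.30.

P(C) = 0.30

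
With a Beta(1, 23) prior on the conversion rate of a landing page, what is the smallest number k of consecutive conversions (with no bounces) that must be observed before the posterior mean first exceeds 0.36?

k = 12

After k conversions and 0 bounces the posterior is Beta(1+k, 23), with mean (1+k)/(1+23+k).
Set (1+k)/(24+k) > 0.36 and solve: k > (0.36·24 − 1)/(1 − 0.36) = 11.938.
The smallest integer exceeding 11.938 is 12, and checking k=12: (13)/(36) = 0.3611 > 0.36.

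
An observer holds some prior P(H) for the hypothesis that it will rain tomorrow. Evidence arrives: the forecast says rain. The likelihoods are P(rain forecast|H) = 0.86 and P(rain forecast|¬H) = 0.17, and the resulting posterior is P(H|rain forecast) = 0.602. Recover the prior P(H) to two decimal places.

P(H) = 0.23

In odds form, posterior odds = prior odds × likelihood ratio, so prior odds = posterior odds ÷ LR.
Posterior odds = 0.602/(1−0.602) = 1.5126. LR = 0.86/0.17 = 5.0588.
Prior odds = 1.5126/5.0588 = 0.2990, so P(H) = 0.2990/(1+0.2990) ≈ 0.23.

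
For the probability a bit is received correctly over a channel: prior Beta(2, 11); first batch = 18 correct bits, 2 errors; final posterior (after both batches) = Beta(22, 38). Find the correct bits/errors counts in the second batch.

Because Beta–binomial updating is additive in the counts, the combined data contributed (α_post−α_prior, β_post−β_prior) successes and failures.
Total across both batches: 22−2=20 correct bits, 38−11=27 errors.
Subtract the first batch: 20−18=2 correct bits and 27−2=25 errors.

2 correct bits and 25 errors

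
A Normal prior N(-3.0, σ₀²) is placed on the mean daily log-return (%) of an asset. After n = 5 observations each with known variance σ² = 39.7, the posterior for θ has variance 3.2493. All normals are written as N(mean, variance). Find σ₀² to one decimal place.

σ₀² = 5.5

For the Normal–Normal model with known σ², precisions add: τ_n = τ₀ + n/σ².
So 1/σ₀² = 1/3.2493 − 5/39.7 = 0.307759 − 0.125945 = 0.181814.
Hence σ₀² = 1/0.181814 ≈ 5.5.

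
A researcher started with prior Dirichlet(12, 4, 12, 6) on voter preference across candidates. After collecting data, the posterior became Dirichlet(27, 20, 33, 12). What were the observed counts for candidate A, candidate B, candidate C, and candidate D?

For a Dirichlet(α) prior with multinomial counts c, the posterior is Dirichlet(α + c) componentwise.
Counts are posterior − prior componentwise: 27−12=15, 20−4=16, 33−12=21, 12−6=6.

counts (15, 16, 21, 6)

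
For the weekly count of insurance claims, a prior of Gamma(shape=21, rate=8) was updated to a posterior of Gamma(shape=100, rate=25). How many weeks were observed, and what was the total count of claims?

n = 17 weeks with total 79 claims

A Gamma(α, β) prior (rate parametrization) on a Poisson rate with n observations summing to S gives posterior Gamma(α+S, β+n).
Matching: Σxᵢ = 100 − 21 = 79 and n = 25 − 8 = 17.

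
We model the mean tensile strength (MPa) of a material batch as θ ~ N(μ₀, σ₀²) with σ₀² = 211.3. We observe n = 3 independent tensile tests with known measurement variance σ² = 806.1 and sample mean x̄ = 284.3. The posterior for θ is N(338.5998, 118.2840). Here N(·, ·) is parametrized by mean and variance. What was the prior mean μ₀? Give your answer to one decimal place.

The posterior mean is a precision-weighted average: μ_n = (τ₀μ₀ + τ_data·x̄)/(τ₀+τ_data), with τ₀=1/σ₀² and τ_data=n/σ².
Here τ₀ = 1/211.3 = 0.004733 and τ_data = 3/806.1 = 0.003722, so τ_n = 0.008455.
Rearranging for μ₀: μ₀ = (μ_n·τ_n − τ_data·x̄)/τ₀ = (338.5998·0.008455 − 0.003722·284.3) / 0.004733 = 1.804697/0.004733 ≈ 381.3.

μ₀ = 381.3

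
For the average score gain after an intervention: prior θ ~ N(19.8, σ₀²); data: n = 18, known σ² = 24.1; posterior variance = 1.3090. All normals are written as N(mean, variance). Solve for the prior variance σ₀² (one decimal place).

σ₀² = 58.6

Posterior precision equals prior precision plus data precision: 1/σ_n² = 1/σ₀² + n/σ².
So 1/σ₀² = 1/1.3090 − 18/24.1 = 0.763942 − 0.746888 = 0.017054.
Hence σ₀² = 1/0.017054 ≈ 58.6.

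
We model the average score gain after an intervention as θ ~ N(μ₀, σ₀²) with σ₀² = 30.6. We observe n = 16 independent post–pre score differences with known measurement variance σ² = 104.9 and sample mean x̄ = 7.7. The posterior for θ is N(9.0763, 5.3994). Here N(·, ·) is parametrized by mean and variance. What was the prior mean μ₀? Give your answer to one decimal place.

μ₀ = 15.5

With known observation variance, the Normal–Normal posterior has precision τ_n = τ₀ + n/σ² and mean μ_n = (τ₀μ₀ + (n/σ²)x̄)/τ_n.
Here τ₀ = 1/30.6 = 0.032680 and τ_data = 16/104.9 = 0.152526, so τ_n = 0.185206.
Rearranging for μ₀: μ₀ = (μ_n·τ_n − τ_data·x̄)/τ₀ = (9.0763·0.185206 − 0.152526·7.7) / 0.032680 = 0.506535/0.032680 ≈ 15.5.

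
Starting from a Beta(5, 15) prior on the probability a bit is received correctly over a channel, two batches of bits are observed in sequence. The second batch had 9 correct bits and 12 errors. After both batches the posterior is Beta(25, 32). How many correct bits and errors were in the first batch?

Because Beta–binomial updating is additive in the counts, the combined data contributed (α_post−α_prior, β_post−β_prior) successes and failures.
Total across both batches: 25−5=20 correct bits, 32−15=17 errors.
Subtract the second batch: 20−9=11 correct bits and 17−12=5 errors.

11 correct bits and 5 errors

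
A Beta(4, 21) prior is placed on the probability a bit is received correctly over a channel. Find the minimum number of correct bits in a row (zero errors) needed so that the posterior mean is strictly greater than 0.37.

k = 9

After k correct bits and 0 errors the posterior is Beta(4+k, 21), with mean (4+k)/(4+21+k).
Set (4+k)/(25+k) > 0.37 and solve: k > (0.37·25 − 4)/(1 − 0.37) = 8.333.
The smallest integer exceeding 8.333 is 9, and checking k=9: (13)/(34) = 0.3824 > 0.37.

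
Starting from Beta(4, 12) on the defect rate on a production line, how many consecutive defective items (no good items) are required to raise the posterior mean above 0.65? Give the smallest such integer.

k = 19

After k defective items and 0 good items the posterior is Beta(4+k, 12), with mean (4+k)/(4+12+k).
Set (4+k)/(16+k) > 0.65 and solve: k > (0.65·16 − 4)/(1 − 0.65) = 18.286.
The smallest integer exceeding 18.286 is 19, and checking k=19: (23)/(35) = 0.6571 > 0.65.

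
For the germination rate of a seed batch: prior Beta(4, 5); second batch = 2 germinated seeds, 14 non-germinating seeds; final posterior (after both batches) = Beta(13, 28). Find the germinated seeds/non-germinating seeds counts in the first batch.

Because Beta–binomial updating is additive in the counts, the combined data contributed (α_post−α_prior, β_post−β_prior) successes and failures.
Total across both batches: 13−4=9 germinated seeds, 28−5=23 non-germinating seeds.
Subtract the second batch: 9−2=7 germinated seeds and 23−14=9 non-germinating seeds.

7 germinated seeds and 9 non-germinating seeds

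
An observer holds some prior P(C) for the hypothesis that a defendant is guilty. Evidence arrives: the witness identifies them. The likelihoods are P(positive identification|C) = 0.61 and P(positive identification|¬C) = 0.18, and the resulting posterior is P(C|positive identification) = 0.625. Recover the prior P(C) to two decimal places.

P(C) = 0.33

Bayes' rule in odds form gives O(C|E) = O(C)·[P(E|C)/P(E|¬C)], hence O(C) = O(C|E)/LR.
Posterior odds = 0.625/(1−0.625) = 1.6667. LR = 0.61/0.18 = 3.3889.
Prior odds = 1.6667/3.3889 = 0.4918, so P(C) = 0.4918/(1+0.4918) ≈ 0.33.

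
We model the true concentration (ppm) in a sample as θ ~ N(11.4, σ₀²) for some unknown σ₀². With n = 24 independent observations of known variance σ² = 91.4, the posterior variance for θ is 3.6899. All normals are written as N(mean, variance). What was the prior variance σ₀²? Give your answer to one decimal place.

Posterior precision equals prior precision plus data precision: 1/σ_n² = 1/σ₀² + n/σ².
So 1/σ₀² = 1/3.6899 − 24/91.4 = 0.271010 − 0.262582 = 0.008428.
Hence σ₀² = 1/0.008428 ≈ 118.7.

σ₀² = 118.7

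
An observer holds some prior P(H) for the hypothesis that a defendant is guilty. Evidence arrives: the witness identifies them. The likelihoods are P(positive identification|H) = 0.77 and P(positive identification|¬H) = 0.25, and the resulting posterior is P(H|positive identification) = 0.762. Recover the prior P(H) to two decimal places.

Bayes' rule in odds form gives O(H|E) = O(H)·[P(E|H)/P(E|¬H)], hence O(H) = O(H|E)/LR.
Posterior odds = 0.762/(1−0.762) = 3.2017. LR = 0.77/0.25 = 3.0800.
Prior odds = 3.2017/3.0800 = 1.0395, so P(H) = 1.0395/(1+1.0395) ≈ 0.51.

P(H) = 0.51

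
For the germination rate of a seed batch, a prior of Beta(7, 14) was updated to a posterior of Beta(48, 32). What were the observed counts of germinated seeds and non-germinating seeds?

41 germinated seeds and 18 non-germinating seeds

Under Beta–binomial conjugacy the posterior parameters are (α+s, β+f).
So s = 48 − 7 = 41 and f = 32 − 14 = 18.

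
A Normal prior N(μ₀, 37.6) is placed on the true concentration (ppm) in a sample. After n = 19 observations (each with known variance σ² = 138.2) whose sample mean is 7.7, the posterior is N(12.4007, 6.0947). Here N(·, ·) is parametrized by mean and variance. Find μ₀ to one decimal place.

μ₀ = 36.7

The posterior mean is a precision-weighted average: μ_n = (τ₀μ₀ + τ_data·x̄)/(τ₀+τ_data), with τ₀=1/σ₀² and τ_data=n/σ².
Here τ₀ = 1/37.6 = 0.026596 and τ_data = 19/138.2 = 0.137482, so τ_n = 0.164078.
Rearranging for μ₀: μ₀ = (μ_n·τ_n − τ_data·x̄)/τ₀ = (12.4007·0.164078 − 0.137482·7.7) / 0.026596 = 0.976071/0.026596 ≈ 36.7.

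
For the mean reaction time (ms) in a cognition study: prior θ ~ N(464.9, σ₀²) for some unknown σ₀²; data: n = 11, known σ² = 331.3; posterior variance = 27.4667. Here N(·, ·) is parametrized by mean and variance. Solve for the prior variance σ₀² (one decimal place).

σ₀² = 312.0

For the Normal–Normal model with known σ², precisions add: τ_n = τ₀ + n/σ².
So 1/σ₀² = 1/27.4667 − 11/331.3 = 0.036408 − 0.033203 = 0.003205.
Hence σ₀² = 1/0.003205 ≈ 312.0.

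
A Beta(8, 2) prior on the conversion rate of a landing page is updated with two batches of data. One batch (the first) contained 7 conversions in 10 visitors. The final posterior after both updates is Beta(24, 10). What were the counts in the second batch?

Because Beta–binomial updating is additive in the counts, the combined data contributed (α_post−α_prior, β_post−β_prior) successes and failures.
Total across both batches: 24−8=16 conversions, 10−2=8 bounces.
Subtract the first batch: 16−7=9 conversions and 8−3=5 bounces.

9 conversions and 5 bounces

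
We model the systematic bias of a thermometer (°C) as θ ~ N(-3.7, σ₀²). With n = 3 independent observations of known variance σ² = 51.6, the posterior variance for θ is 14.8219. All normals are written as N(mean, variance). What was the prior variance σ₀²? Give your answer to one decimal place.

Posterior precision equals prior precision plus data precision: 1/σ_n² = 1/σ₀² + n/σ².
So 1/σ₀² = 1/14.8219 − 3/51.6 = 0.067468 − 0.058140 = 0.009328.
Hence σ₀² = 1/0.009328 ≈ 107.2.

σ₀² = 107.2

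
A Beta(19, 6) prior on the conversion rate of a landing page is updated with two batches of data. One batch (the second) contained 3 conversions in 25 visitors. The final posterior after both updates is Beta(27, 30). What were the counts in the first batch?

Sequential conjugate updates are equivalent to a single update on the pooled data, so total successes = posterior α − prior α and total failures = posterior β − prior β.
Total across both batches: 27−19=8 conversions, 30−6=24 bounces.
Subtract the second batch: 8−3=5 conversions and 24−22=2 bounces.

5 conversions and 2 bounces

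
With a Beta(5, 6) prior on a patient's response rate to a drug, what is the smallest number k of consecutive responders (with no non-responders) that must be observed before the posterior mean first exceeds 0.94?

k = 90

After k responders and 0 non-responders the posterior is Beta(5+k, 6), with mean (5+k)/(5+6+k).
Set (5+k)/(11+k) > 0.94 and solve: k > (0.94·11 − 5)/(1 − 0.94) = 89.000.
The smallest integer exceeding 89.000 is 90.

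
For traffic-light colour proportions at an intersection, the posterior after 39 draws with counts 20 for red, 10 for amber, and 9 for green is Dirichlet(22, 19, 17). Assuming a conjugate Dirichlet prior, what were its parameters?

For a Dirichlet(α) prior with multinomial counts c, the posterior is Dirichlet(α + c) componentwise.
Subtract each count from the matching posterior parameter: 22−20=2, 19−10=9, 17−9=8.

Dirichlet(2, 9, 8)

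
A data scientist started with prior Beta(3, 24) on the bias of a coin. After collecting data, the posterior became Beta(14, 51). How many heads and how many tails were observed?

Under Beta–binomial conjugacy the posterior parameters are (α+s, β+f).
So s = 14 − 3 = 11 and f = 51 − 24 = 27.

11 heads and 27 tails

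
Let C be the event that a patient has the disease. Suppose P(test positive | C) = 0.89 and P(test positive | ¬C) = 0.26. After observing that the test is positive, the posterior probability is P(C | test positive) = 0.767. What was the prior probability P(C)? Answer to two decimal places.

P(C) = 0.49

In odds form, posterior odds = prior odds × likelihood ratio, so prior odds = posterior odds ÷ LR.
Posterior odds = 0.767/(1−0.767) = 3.2918. LR = 0.89/0.26 = 3.4231.
Prior odds = 3.2918/3.4231 = 0.9616, so P(C) = 0.9616/(1+0.9616) ≈ 0.49.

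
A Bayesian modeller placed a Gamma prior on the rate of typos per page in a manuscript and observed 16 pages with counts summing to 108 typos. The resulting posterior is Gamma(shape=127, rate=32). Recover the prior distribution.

Gamma–Poisson conjugacy: posterior shape = α + Σxᵢ, posterior rate = β + n.
So α = 127 − 108 = 19 and β = 32 − 16 = 16.

Gamma(shape=19, rate=16)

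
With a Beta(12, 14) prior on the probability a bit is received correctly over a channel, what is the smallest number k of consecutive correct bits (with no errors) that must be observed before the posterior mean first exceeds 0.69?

After k correct bits and 0 errors the posterior is Beta(12+k, 14), with mean (12+k)/(12+14+k).
Set (12+k)/(26+k) > 0.69 and solve: k > (0.69·26 − 12)/(1 − 0.69) = 19.161.
The smallest integer exceeding 19.161 is 20, and checking k=20: (32)/(46) = 0.6957 > 0.69.

k = 20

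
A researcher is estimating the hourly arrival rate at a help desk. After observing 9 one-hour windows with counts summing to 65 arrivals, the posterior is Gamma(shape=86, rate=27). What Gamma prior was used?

Gamma(shape=21, rate=18)

A Gamma(α, β) prior (rate parametrization) on a Poisson rate with n observations summing to S gives posterior Gamma(α+S, β+n).
So α = 86 − 65 = 21 and β = 27 − 9 = 18.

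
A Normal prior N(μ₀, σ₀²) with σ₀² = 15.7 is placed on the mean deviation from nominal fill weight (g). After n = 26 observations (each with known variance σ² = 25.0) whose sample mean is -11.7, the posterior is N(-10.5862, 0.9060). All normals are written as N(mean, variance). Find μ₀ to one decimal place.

μ₀ = 7.6

With known observation variance, the Normal–Normal posterior has precision τ_n = τ₀ + n/σ² and mean μ_n = (τ₀μ₀ + (n/σ²)x̄)/τ_n.
Here τ₀ = 1/15.7 = 0.063694 and τ_data = 26/25.0 = 1.040000, so τ_n = 1.103694.
Rearranging for μ₀: μ₀ = (μ_n·τ_n − τ_data·x̄)/τ₀ = (-10.5862·1.103694 − 1.040000·-11.7) / 0.063694 = 0.484075/0.063694 ≈ 7.6.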